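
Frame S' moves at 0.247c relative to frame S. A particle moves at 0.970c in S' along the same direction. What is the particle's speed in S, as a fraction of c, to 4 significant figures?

Relativistic velocity addition: u = (u' + v)/(1 + u'v/c²)
= (0.970 + 0.247)/(1 + 0.970×0.247) = 1.217/1.23959 = 0.9818

u ≈ 0.9818c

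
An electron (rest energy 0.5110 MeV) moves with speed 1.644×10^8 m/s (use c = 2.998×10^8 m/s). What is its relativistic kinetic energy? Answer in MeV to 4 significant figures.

K ≈ 0.1001 MeV

β = v/c = 1.644×10^8 / 2.998×10^8 = 0.548366
γ = 1/√(1 − 0.548366²) = 1.19583
K = (γ − 1)m₀c² = (1.19583 − 1) × 0.5110 MeV = 0.195831 × 0.5110 MeV = 0.1001 MeV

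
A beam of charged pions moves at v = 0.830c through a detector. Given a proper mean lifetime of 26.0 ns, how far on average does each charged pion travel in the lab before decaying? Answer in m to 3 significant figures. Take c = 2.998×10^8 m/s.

d ≈ 11.6 m

γ = 1/√(1 − 0.830²) = 1.7929
Dilated lifetime: Δt = γτ₀ = 1.7929 × 26.0 ns = 46.615 ns
d = vΔt = 0.830c × 46.615 ns = 2.4883×10^8 m/s × 4.6615×10^-8 s = 11.6 m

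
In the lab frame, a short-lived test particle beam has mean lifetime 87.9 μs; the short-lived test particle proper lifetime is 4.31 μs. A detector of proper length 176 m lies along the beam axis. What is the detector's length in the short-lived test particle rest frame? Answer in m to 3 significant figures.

Time dilation ⇒ γ = Δt/τ₀ = 87.9/4.31 = 20.394
Length contraction: L = L₀/γ = 176/20.394 = 8.63 m

L ≈ 8.63 m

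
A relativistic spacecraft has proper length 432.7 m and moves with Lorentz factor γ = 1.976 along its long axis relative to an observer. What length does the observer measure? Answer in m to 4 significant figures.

L ≈ 219.0 m

γ = 1.976 (given)
Length contraction: L = L₀/γ = 432.7/1.976 = 219.0 m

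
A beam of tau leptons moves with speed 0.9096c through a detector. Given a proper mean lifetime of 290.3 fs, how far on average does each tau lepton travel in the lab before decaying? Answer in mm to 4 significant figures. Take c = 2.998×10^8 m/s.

d ≈ 0.1905 mm

γ = 1/√(1 − 0.9096²) = 2.40683
Dilated lifetime: Δt = γτ₀ = 2.40683 × 290.3 fs = 698.701 fs
d = vΔt = 0.9096c × 698.701 fs = 2.72698×10^8 m/s × 6.98701×10^-13 s = 0.1905 mm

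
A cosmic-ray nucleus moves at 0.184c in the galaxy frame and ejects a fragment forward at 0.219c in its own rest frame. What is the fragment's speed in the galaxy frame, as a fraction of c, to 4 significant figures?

u ≈ 0.3874c

Compose boost 2: (0.219 + 0.184)/(1 + 0.219×0.184) = 0.4030/1.04030 = 0.3874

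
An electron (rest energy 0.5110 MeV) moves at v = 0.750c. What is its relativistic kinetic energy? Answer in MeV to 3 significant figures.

K ≈ 0.262 MeV

γ = 1/√(1 − 0.750²) = 1.5119
K = (γ − 1)m₀c² = (1.5119 − 1) × 0.5110 MeV = 0.51186 × 0.5110 MeV = 0.262 MeV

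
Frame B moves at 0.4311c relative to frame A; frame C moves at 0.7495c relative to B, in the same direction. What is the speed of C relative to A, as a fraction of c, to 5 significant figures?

u ≈ 0.89229c

Compose boost 2: (0.7495 + 0.4311)/(1 + 0.7495×0.4311) = 1.1806/1.323109 = 0.89229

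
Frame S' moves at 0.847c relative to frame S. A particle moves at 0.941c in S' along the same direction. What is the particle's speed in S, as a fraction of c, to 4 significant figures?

Relativistic velocity addition: u = (u' + v)/(1 + u'v/c²)
= (0.941 + 0.847)/(1 + 0.941×0.847) = 1.788/1.79703 = 0.9950

u ≈ 0.9950c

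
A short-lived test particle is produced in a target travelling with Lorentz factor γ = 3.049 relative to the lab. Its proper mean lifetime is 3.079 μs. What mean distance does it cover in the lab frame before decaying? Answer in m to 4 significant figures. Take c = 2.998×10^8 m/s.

β = √(1 − 1/γ²) = √(1 − 1/3.049²) = 0.944686
Dilated lifetime: Δt = γτ₀ = 3.049 × 3.079 μs = 9.38787 μs
d = vΔt = 0.944686c × 9.38787 μs = 2.83217×10^8 m/s × 9.38787×10^-6 s = 2659 m

d ≈ 2659 m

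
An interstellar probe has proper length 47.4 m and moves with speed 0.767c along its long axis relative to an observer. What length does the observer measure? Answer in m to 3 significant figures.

L ≈ 30.4 m

γ = 1/√(1 − 0.767²) = 1.5585
Length contraction: L = L₀/γ = 47.4/1.5585 = 30.4 m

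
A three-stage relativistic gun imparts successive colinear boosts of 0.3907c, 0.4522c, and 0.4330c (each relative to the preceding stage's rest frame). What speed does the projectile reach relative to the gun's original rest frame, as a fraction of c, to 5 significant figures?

u ≈ 0.87724c

Compose boost 2: (0.4522 + 0.3907)/(1 + 0.4522×0.3907) = 0.84290/1.176675 = 0.7163408
Compose boost 3: (0.4330 + 0.7163408)/(1 + 0.4330×0.7163408) = 1.149341/1.310176 = 0.87724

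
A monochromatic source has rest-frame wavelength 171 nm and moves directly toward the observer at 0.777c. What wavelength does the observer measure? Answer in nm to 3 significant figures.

Relativistic Doppler: λ_obs = λ_src √((1−β)/(1+β))
= 171 × √(0.22300/1.7770) = 171 × 0.35425 = 60.6 nm

λ_obs ≈ 60.6 nm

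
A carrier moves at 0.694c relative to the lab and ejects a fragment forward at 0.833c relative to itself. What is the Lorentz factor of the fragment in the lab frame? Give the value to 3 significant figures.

γ ≈ 3.96

u_lab = (0.833 + 0.694)/(1 + 0.833×0.694) = 1.527/1.57810 = 0.967618
γ = 1/√(1 − 0.967618²) = 3.96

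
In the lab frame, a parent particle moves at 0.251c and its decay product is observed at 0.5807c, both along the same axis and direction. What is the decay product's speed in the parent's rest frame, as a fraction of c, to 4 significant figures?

Inverse velocity addition: u' = (u − v)/(1 − uv/c²)
= (0.5807 − 0.251)/(1 − 0.5807×0.251) = 0.3297/0.854244 = 0.3860

u' ≈ 0.3860c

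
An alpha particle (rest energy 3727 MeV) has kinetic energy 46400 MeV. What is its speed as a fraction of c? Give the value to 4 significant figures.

γ = 1 + K/(m₀c²) = 1 + 46400/3727 = 13.4497
β = √(1 − 1/γ²) = 0.9972

β ≈ 0.9972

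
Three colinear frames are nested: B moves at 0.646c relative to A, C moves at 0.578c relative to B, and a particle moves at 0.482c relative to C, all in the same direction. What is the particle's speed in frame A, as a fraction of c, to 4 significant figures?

Compose boost 2: (0.578 + 0.646)/(1 + 0.578×0.646) = 1.224/1.37339 = 0.891227
Compose boost 3: (0.482 + 0.891227)/(1 + 0.482×0.891227) = 1.37323/1.42957 = 0.9606

u ≈ 0.9606c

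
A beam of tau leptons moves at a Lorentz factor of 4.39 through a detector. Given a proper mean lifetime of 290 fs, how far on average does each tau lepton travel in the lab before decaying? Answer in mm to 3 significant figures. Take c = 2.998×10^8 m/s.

d ≈ 0.372 mm

β = √(1 − 1/γ²) = √(1 − 1/4.39²) = 0.97371
Dilated lifetime: Δt = γτ₀ = 4.39 × 290 fs = 1273.1 fs
d = vΔt = 0.97371c × 1273.1 fs = 2.9192×10^8 m/s × 1.2731×10^-12 s = 0.372 mm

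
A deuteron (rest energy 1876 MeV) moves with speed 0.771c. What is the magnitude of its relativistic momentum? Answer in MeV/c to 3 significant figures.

p ≈ 2270 MeV/c

γ = 1/√(1 − 0.771²) = 1.5703
p = γβm₀c = 1.5703 × 0.771 × 1876 MeV/c = 2270 MeV/c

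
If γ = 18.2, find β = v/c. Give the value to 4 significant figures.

β ≈ 0.9985

β = √(1 − 1/γ²) = √(1 − 1/18.2²) = √(0.996981) = 0.9985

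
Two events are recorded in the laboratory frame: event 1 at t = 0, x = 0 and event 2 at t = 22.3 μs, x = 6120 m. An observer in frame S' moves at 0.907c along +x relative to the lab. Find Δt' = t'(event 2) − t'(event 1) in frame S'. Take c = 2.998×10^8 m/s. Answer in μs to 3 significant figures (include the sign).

Δt' ≈ 8.99 μs

γ = 1/√(1 − 0.907²) = 2.3746
Δt' = γ(Δt − vΔx/c²) = 2.3746 × (22.3 μs − 0.907×6120 m / (2.998×10^8 m/s))
= 2.3746 × (3.7849 μs) = 8.99 μs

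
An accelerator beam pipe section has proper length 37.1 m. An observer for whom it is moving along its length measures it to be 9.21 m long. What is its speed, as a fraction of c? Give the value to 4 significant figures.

β ≈ 0.9687

γ = L₀/L = 37.1/9.21 = 4.02823
β = √(1 − 1/γ²) = 0.9687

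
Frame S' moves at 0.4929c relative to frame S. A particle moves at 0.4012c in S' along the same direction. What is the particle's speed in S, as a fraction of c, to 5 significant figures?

Relativistic velocity addition: u = (u' + v)/(1 + u'v/c²)
= (0.4012 + 0.4929)/(1 + 0.4012×0.4929) = 0.89410/1.197751 = 0.74648

u ≈ 0.74648c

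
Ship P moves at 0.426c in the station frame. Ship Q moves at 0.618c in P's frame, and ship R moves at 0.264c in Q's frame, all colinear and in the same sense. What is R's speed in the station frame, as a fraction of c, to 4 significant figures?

u ≈ 0.8951c

Compose boost 2: (0.618 + 0.426)/(1 + 0.618×0.426) = 1.044/1.26327 = 0.826428
Compose boost 3: (0.264 + 0.826428)/(1 + 0.264×0.826428) = 1.09043/1.21818 = 0.8951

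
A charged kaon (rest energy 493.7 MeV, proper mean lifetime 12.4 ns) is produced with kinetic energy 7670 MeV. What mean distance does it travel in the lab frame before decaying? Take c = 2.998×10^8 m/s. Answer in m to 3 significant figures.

d ≈ 61.4 m

γ = 1 + K/(m₀c²) = 1 + 7670/493.7 = 16.536
β = √(1 − 1/γ²) = 0.99817
Dilated lifetime: γτ₀ = 16.536 × 12.4 ns = 205.04 ns
d = βc·γτ₀ = 0.99817 × (2.998×10^8 m/s) × 2.0504×10^-7 s = 61.4 m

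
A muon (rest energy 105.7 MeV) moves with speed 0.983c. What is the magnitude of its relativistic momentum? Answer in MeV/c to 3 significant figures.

p ≈ 566 MeV/c

γ = 1/√(1 − 0.983²) = 5.4465
p = γβm₀c = 5.4465 × 0.983 × 105.7 MeV/c = 566 MeV/c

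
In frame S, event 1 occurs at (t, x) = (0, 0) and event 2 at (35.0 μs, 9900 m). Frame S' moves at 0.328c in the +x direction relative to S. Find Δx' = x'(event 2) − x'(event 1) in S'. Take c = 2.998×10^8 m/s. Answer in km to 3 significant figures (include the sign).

Δx' ≈ 6.84 km

γ = 1/√(1 − 0.328²) = 1.0586
Δx' = γ(Δx − vΔt) = 1.0586 × (9900 m − 0.328×(2.998×10^8 m/s)×35.0×10^-6 s)
= 1.0586 × (6458.3 m) = 6.84 km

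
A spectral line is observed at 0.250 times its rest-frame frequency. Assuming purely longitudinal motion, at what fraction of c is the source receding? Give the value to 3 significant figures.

f_obs/f_src = √((1−β)/(1+β)) = 0.250  ⇒  (1−β)/(1+β) = 0.062500
β = |1 − D²|/(1 + D²) = |1 − 0.062500|/(1 + 0.062500) = 0.882

β ≈ 0.882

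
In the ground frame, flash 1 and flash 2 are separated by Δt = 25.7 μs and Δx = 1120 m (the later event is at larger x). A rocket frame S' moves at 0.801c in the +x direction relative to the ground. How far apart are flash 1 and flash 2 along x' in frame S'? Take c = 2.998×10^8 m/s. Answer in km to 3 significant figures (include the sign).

γ = 1/√(1 − 0.801²) = 1.6704
Δx' = γ(Δx − vΔt) = 1.6704 × (1120 m − 0.801×(2.998×10^8 m/s)×25.7×10^-6 s)
= 1.6704 × (-5051.6 m) = -8.44 km

Δx' ≈ -8.44 km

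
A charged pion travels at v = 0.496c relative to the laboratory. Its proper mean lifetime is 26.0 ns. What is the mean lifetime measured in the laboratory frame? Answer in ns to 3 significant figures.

Δt ≈ 29.9 ns

γ = 1/√(1 − 0.496²) = 1.1516
Time dilation: Δt = γτ₀ = 1.1516 × 26.0 ns = 29.9 ns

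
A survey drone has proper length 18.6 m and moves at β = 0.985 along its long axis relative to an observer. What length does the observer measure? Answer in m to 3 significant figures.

L ≈ 3.21 m

γ = 1/√(1 − 0.985²) = 5.7953
Length contraction: L = L₀/γ = 18.6/5.7953 = 3.21 m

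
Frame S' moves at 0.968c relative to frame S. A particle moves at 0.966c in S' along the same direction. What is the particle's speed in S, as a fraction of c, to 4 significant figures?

Relativistic velocity addition: u = (u' + v)/(1 + u'v/c²)
= (0.966 + 0.968)/(1 + 0.966×0.968) = 1.934/1.93509 = 0.9994

u ≈ 0.9994c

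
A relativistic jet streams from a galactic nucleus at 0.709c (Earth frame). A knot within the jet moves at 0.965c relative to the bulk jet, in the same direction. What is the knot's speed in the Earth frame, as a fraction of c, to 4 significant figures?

u ≈ 0.9940c

Relativistic velocity addition: u = (u' + v)/(1 + u'v/c²)
= (0.965 + 0.709)/(1 + 0.965×0.709) = 1.674/1.68418 = 0.9940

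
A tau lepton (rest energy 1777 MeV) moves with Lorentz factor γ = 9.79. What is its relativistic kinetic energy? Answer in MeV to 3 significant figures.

K ≈ 15600 MeV

γ = 9.79 (given)
K = (γ − 1)m₀c² = (9.79 − 1) × 1777 MeV = 8.7900 × 1777 MeV = 15600 MeV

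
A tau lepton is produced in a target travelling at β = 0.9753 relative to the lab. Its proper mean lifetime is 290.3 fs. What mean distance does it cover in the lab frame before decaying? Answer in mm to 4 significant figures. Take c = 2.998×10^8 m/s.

γ = 1/√(1 − 0.9753²) = 4.52726
Dilated lifetime: Δt = γτ₀ = 4.52726 × 290.3 fs = 1314.26 fs
d = vΔt = 0.9753c × 1314.26 fs = 2.92395×10^8 m/s × 1.31426×10^-12 s = 0.3843 mm

d ≈ 0.3843 mm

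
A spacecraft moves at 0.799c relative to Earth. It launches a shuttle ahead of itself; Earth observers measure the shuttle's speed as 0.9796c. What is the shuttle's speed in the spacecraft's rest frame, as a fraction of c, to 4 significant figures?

Inverse velocity addition: u' = (u − v)/(1 − uv/c²)
= (0.9796 − 0.799)/(1 − 0.9796×0.799) = 0.1806/0.217300 = 0.8311

u' ≈ 0.8311c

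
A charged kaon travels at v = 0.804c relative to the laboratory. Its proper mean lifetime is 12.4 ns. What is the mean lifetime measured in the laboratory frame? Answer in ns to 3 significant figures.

Δt ≈ 20.9 ns

γ = 1/√(1 − 0.804²) = 1.6817
Time dilation: Δt = γτ₀ = 1.6817 × 12.4 ns = 20.9 ns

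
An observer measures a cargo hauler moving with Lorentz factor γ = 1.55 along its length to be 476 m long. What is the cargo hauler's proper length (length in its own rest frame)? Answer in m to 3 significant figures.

L₀ ≈ 738 m

γ = 1.55 (given)
L₀ = γL = 1.55 × 476 = 738 m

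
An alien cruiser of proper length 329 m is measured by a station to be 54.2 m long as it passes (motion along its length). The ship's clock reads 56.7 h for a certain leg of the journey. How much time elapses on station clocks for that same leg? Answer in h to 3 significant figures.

Length contraction ⇒ γ = L₀/L = 329/54.2 = 6.0701
Time dilation: Δt = γτ₀ = 6.0701 × 56.7 h = 344 h

Δt ≈ 344 h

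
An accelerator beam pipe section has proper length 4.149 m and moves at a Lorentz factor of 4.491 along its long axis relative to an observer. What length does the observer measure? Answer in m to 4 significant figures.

L ≈ 0.9238 m

γ = 4.491 (given)
Length contraction: L = L₀/γ = 4.149/4.491 = 0.9238 m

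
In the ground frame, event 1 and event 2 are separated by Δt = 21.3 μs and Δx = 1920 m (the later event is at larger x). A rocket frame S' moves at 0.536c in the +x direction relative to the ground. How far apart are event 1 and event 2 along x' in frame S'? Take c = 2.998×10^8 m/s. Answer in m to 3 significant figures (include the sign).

Δx' ≈ -1780 m

γ = 1/√(1 − 0.536²) = 1.1845
Δx' = γ(Δx − vΔt) = 1.1845 × (1920 m − 0.536×(2.998×10^8 m/s)×21.3×10^-6 s)
= 1.1845 × (-1502.8 m) = -1780 m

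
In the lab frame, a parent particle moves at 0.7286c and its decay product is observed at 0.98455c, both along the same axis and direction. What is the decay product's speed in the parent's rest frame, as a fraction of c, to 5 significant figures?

u' ≈ 0.90551c

Inverse velocity addition: u' = (u − v)/(1 − uv/c²)
= (0.98455 − 0.7286)/(1 − 0.98455×0.7286) = 0.25595/0.2826569 = 0.90551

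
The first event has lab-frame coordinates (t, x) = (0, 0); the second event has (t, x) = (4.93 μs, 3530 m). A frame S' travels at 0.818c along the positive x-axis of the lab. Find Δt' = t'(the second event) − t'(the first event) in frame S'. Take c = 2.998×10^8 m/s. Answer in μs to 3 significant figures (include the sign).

Δt' ≈ -8.17 μs

γ = 1/√(1 − 0.818²) = 1.7385
Δt' = γ(Δt − vΔx/c²) = 1.7385 × (4.93 μs − 0.818×3530 m / (2.998×10^8 m/s))
= 1.7385 × (-4.7016 μs) = -8.17 μs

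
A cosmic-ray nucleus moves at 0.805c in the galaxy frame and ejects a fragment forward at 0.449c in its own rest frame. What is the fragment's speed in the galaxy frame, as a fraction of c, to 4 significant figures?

Compose boost 2: (0.449 + 0.805)/(1 + 0.449×0.805) = 1.254/1.36145 = 0.9211

u ≈ 0.9211c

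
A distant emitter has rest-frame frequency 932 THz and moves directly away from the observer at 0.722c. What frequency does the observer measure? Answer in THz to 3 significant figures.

Relativistic Doppler: f_obs = f_src √((1−β)/(1+β))
= 932 × √(0.27800/1.7220) = 932 × 0.40180 = 374 THz

f_obs ≈ 374 THz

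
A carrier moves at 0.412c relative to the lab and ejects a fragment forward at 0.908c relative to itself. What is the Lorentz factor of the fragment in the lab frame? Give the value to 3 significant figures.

γ ≈ 3.60

u_lab = (0.908 + 0.412)/(1 + 0.908×0.412) = 1.320/1.37410 = 0.960632
γ = 1/√(1 − 0.960632²) = 3.60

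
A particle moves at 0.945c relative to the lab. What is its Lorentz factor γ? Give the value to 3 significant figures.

γ = 1/√(1 − β²) = 1/√(1 − 0.945²) = 1/√(0.10698) = 3.06

γ ≈ 3.06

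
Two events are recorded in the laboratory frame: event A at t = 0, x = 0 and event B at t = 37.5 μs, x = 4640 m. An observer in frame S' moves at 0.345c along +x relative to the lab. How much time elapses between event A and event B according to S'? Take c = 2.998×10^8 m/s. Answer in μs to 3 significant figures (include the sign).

Δt' ≈ 34.3 μs

γ = 1/√(1 − 0.345²) = 1.0654
Δt' = γ(Δt − vΔx/c²) = 1.0654 × (37.5 μs − 0.345×4640 m / (2.998×10^8 m/s))
= 1.0654 × (32.160 μs) = 34.3 μs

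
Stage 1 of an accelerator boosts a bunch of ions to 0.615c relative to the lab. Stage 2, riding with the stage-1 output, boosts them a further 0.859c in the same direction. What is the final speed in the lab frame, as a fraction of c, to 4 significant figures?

u ≈ 0.9645c

Compose boost 2: (0.859 + 0.615)/(1 + 0.859×0.615) = 1.474/1.52828 = 0.9645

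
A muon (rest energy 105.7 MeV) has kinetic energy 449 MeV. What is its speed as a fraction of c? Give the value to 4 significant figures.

γ = 1 + K/(m₀c²) = 1 + 449/105.7 = 5.24787
β = √(1 − 1/γ²) = 0.9817

β ≈ 0.9817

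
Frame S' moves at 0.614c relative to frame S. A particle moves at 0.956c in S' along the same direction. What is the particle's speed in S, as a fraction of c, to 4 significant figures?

Relativistic velocity addition: u = (u' + v)/(1 + u'v/c²)
= (0.956 + 0.614)/(1 + 0.956×0.614) = 1.570/1.58698 = 0.9893

u ≈ 0.9893c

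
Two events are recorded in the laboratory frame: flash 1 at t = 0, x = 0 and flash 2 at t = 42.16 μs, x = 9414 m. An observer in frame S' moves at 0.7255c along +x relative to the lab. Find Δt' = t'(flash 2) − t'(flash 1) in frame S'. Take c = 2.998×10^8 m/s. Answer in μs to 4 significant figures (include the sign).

Δt' ≈ 28.16 μs

γ = 1/√(1 − 0.7255²) = 1.45302
Δt' = γ(Δt − vΔx/c²) = 1.45302 × (42.16 μs − 0.7255×9414 m / (2.998×10^8 m/s))
= 1.45302 × (19.3786 μs) = 28.16 μs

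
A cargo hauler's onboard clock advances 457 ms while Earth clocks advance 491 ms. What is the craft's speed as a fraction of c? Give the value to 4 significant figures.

γ = Δt/τ₀ = 491/457 = 1.07440
β = √(1 − 1/γ²) = √(1 − 1/1.07440²) = 0.3656

β ≈ 0.3656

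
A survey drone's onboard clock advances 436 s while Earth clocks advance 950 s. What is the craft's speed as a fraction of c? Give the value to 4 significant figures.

β ≈ 0.8885

γ = Δt/τ₀ = 950/436 = 2.17890
β = √(1 − 1/γ²) = √(1 − 1/2.17890²) = 0.8885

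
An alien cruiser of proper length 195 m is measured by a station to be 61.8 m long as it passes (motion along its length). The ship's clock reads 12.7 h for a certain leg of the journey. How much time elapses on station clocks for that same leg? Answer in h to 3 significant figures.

Length contraction ⇒ γ = L₀/L = 195/61.8 = 3.1553
Time dilation: Δt = γτ₀ = 3.1553 × 12.7 h = 40.1 h

Δt ≈ 40.1 h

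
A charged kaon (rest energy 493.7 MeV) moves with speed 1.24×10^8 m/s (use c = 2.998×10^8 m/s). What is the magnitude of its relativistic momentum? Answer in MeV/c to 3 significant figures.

β = v/c = 1.24×10^8 / 2.998×10^8 = 0.41361
γ = 1/√(1 − 0.41361²) = 1.0984
p = γβm₀c = 1.0984 × 0.41361 × 493.7 MeV/c = 224 MeV/c

p ≈ 224 MeV/c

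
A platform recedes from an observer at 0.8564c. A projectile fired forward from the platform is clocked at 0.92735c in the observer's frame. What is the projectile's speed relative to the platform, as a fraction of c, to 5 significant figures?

u' ≈ 0.34472c

Inverse velocity addition: u' = (u − v)/(1 − uv/c²)
= (0.92735 − 0.8564)/(1 − 0.92735×0.8564) = 0.070950/0.2058175 = 0.34472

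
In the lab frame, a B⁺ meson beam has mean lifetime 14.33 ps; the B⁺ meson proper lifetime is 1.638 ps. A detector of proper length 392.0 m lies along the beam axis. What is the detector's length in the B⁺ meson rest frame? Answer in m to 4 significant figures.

L ≈ 44.81 m

Time dilation ⇒ γ = Δt/τ₀ = 14.33/1.638 = 8.74847
Length contraction: L = L₀/γ = 392.0/8.74847 = 44.81 m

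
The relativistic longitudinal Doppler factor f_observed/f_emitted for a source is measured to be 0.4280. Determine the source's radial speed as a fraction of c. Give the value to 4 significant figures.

β ≈ 0.6904

f_obs/f_src = √((1−β)/(1+β)) = 0.4280  ⇒  (1−β)/(1+β) = 0.183184
β = |1 − D²|/(1 + D²) = |1 − 0.183184|/(1 + 0.183184) = 0.6904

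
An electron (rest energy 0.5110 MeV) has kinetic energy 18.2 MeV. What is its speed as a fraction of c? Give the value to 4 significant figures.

β ≈ 0.9996

γ = 1 + K/(m₀c²) = 1 + 18.2/0.5110 = 36.6164
β = √(1 − 1/γ²) = 0.9996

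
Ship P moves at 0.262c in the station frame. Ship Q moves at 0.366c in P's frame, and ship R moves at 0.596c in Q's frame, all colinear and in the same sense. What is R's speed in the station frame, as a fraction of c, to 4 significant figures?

Compose boost 2: (0.366 + 0.262)/(1 + 0.366×0.262) = 0.6280/1.09589 = 0.573049
Compose boost 3: (0.596 + 0.573049)/(1 + 0.596×0.573049) = 1.16905/1.34154 = 0.8714

u ≈ 0.8714c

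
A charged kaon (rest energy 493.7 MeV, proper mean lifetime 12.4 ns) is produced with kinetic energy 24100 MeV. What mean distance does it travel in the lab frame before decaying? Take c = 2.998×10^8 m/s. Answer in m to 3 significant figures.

d ≈ 185 m

γ = 1 + K/(m₀c²) = 1 + 24100/493.7 = 49.815
β = √(1 − 1/γ²) = 0.99980
Dilated lifetime: γτ₀ = 49.815 × 12.4 ns = 617.71 ns
d = βc·γτ₀ = 0.99980 × (2.998×10^8 m/s) × 6.1771×10^-7 s = 185 m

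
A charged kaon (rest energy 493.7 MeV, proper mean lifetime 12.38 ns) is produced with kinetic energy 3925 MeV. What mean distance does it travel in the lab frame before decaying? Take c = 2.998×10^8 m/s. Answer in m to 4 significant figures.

γ = 1 + K/(m₀c²) = 1 + 3925/493.7 = 8.95017
β = √(1 − 1/γ²) = 0.993739
Dilated lifetime: γτ₀ = 8.95017 × 12.38 ns = 110.803 ns
d = βc·γτ₀ = 0.993739 × (2.998×10^8 m/s) × 1.10803×10^-7 s = 33.01 m

d ≈ 33.01 m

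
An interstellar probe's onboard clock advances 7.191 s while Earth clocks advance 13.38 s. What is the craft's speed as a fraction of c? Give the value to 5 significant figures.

β ≈ 0.84330

γ = Δt/τ₀ = 13.38/7.191 = 1.860659
β = √(1 − 1/γ²) = √(1 − 1/1.860659²) = 0.84330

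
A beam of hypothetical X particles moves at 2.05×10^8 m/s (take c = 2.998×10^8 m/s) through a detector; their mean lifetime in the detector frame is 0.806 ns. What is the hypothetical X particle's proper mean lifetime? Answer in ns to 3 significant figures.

τ₀ ≈ 0.588 ns

β = v/c = 2.05×10^8 / 2.998×10^8 = 0.68379
γ = 1/√(1 − 0.68379²) = 1.3705
Proper time: τ₀ = Δt/γ = 0.806/1.3705 = 0.588 ns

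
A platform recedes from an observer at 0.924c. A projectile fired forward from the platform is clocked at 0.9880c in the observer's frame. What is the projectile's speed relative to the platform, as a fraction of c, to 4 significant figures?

u' ≈ 0.7349c

Inverse velocity addition: u' = (u − v)/(1 − uv/c²)
= (0.9880 − 0.924)/(1 − 0.9880×0.924) = 0.06400/0.0870880 = 0.7349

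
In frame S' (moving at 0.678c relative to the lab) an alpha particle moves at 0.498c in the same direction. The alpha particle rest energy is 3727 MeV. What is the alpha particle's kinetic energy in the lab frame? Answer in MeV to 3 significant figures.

K ≈ 4090 MeV

u_lab = (0.498 + 0.678)/(1 + 0.498×0.678) = 0.879158
γ = 1/√(1 − 0.879158²) = 2.0985
K = (γ − 1)m₀c² = (2.0985 − 1) × 3727 = 1.0985 × 3727 = 4090 MeV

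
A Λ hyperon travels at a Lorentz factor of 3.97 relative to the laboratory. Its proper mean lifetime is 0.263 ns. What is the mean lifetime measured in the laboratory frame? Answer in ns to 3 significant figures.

Δt ≈ 1.04 ns

γ = 3.97 (given)
Time dilation: Δt = γτ₀ = 3.97 × 0.263 ns = 1.04 ns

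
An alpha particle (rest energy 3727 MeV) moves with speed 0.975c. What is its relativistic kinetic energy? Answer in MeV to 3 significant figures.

γ = 1/√(1 − 0.975²) = 4.5004
K = (γ − 1)m₀c² = (4.5004 − 1) × 3727 MeV = 3.5004 × 3727 MeV = 13000 MeV

K ≈ 13000 MeV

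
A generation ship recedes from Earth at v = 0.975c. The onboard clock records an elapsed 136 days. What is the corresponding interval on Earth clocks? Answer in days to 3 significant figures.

γ = 1/√(1 − 0.975²) = 4.5004
Time dilation: Δt = γτ₀ = 4.5004 × 136 days = 612 days

Δt ≈ 612 days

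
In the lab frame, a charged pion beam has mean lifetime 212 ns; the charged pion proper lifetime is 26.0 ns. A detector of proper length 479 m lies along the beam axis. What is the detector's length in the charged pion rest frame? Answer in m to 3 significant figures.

L ≈ 58.7 m

Time dilation ⇒ γ = Δt/τ₀ = 212/26.0 = 8.1538
Length contraction: L = L₀/γ = 479/8.1538 = 58.7 m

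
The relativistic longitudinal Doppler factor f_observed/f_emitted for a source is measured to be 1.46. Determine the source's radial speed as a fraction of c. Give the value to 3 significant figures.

f_obs/f_src = √((1+β)/(1−β)) = 1.46  ⇒  (1+β)/(1−β) = 2.1316
β = |1 − D²|/(1 + D²) = |1 − 2.1316|/(1 + 2.1316) = 0.361

β ≈ 0.361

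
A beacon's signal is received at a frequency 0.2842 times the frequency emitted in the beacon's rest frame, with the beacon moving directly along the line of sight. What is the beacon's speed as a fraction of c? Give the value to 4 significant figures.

β ≈ 0.8505

f_obs/f_src = √((1−β)/(1+β)) = 0.2842  ⇒  (1−β)/(1+β) = 0.0807696
β = |1 − D²|/(1 + D²) = |1 − 0.0807696|/(1 + 0.0807696) = 0.8505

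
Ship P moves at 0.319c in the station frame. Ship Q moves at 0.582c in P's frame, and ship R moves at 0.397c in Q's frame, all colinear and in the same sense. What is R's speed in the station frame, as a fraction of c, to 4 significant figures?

u ≈ 0.8888c

Compose boost 2: (0.582 + 0.319)/(1 + 0.582×0.319) = 0.9010/1.18566 = 0.759916
Compose boost 3: (0.397 + 0.759916)/(1 + 0.397×0.759916) = 1.15692/1.30169 = 0.8888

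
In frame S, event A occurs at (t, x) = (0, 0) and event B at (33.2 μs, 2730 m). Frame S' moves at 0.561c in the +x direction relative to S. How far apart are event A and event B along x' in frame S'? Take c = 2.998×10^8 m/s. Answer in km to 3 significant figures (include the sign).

Δx' ≈ -3.45 km

γ = 1/√(1 − 0.561²) = 1.2080
Δx' = γ(Δx − vΔt) = 1.2080 × (2730 m − 0.561×(2.998×10^8 m/s)×33.2×10^-6 s)
= 1.2080 × (-2853.8 m) = -3.45 km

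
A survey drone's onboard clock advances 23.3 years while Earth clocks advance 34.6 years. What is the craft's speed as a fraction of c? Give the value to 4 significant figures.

β ≈ 0.7393

γ = Δt/τ₀ = 34.6/23.3 = 1.48498
β = √(1 − 1/γ²) = √(1 − 1/1.48498²) = 0.7393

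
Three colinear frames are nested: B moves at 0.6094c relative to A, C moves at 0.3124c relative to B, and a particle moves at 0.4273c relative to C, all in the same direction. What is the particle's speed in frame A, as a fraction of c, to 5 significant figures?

u ≈ 0.90291c

Compose boost 2: (0.3124 + 0.6094)/(1 + 0.3124×0.6094) = 0.92180/1.190377 = 0.7743768
Compose boost 3: (0.4273 + 0.7743768)/(1 + 0.4273×0.7743768) = 1.201677/1.330891 = 0.90291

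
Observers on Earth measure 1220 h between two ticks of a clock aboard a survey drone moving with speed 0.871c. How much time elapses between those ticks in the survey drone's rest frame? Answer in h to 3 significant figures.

τ₀ ≈ 599 h

γ = 1/√(1 − 0.871²) = 2.0355
Proper time: τ₀ = Δt/γ = 1220/2.0355 = 599 h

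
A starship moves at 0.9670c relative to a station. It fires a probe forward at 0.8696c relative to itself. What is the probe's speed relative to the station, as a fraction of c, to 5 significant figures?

u ≈ 0.99766c

Relativistic velocity addition: u = (u' + v)/(1 + u'v/c²)
= (0.8696 + 0.9670)/(1 + 0.8696×0.9670) = 1.8366/1.840903 = 0.99766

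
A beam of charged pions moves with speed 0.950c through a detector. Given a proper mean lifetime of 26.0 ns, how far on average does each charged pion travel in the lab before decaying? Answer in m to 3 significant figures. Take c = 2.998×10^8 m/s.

d ≈ 23.7 m

γ = 1/√(1 − 0.950²) = 3.2026
Dilated lifetime: Δt = γτ₀ = 3.2026 × 26.0 ns = 83.267 ns
d = vΔt = 0.950c × 83.267 ns = 2.8481×10^8 m/s × 8.3267×10^-8 s = 23.7 m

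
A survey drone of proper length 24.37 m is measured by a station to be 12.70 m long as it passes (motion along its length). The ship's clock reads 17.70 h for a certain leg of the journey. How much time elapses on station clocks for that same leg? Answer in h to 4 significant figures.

Δt ≈ 33.96 h

Length contraction ⇒ γ = L₀/L = 24.37/12.70 = 1.91890
Time dilation: Δt = γτ₀ = 1.91890 × 17.70 h = 33.96 h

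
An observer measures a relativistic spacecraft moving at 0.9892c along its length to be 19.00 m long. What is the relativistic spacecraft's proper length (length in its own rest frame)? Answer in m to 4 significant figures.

γ = 1/√(1 − 0.9892²) = 6.82258
L₀ = γL = 6.82258 × 19.00 = 129.6 m

L₀ ≈ 129.6 m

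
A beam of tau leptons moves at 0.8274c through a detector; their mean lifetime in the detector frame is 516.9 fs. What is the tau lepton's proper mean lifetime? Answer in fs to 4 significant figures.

τ₀ ≈ 290.3 fs

γ = 1/√(1 − 0.8274²) = 1.78059
Proper time: τ₀ = Δt/γ = 516.9/1.78059 = 290.3 fs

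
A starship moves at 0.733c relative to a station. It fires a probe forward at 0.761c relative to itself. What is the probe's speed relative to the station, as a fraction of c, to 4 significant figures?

Relativistic velocity addition: u = (u' + v)/(1 + u'v/c²)
= (0.761 + 0.733)/(1 + 0.761×0.733) = 1.494/1.55781 = 0.9590

u ≈ 0.9590c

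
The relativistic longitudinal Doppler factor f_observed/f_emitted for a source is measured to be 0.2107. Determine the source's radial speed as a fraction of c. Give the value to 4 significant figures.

f_obs/f_src = √((1−β)/(1+β)) = 0.2107  ⇒  (1−β)/(1+β) = 0.0443945
β = |1 − D²|/(1 + D²) = |1 − 0.0443945|/(1 + 0.0443945) = 0.9150

β ≈ 0.9150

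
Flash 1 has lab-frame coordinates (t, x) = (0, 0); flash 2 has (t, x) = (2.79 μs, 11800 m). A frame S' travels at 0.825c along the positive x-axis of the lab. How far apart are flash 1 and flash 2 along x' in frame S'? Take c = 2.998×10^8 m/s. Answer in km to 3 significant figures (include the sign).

Δx' ≈ 19.7 km

γ = 1/√(1 − 0.825²) = 1.7695
Δx' = γ(Δx − vΔt) = 1.7695 × (11800 m − 0.825×(2.998×10^8 m/s)×2.79×10^-6 s)
= 1.7695 × (11110 m) = 19.7 km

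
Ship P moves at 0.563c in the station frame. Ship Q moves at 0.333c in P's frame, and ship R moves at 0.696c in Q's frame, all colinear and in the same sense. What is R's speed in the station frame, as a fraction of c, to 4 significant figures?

Compose boost 2: (0.333 + 0.563)/(1 + 0.333×0.563) = 0.8960/1.18748 = 0.754540
Compose boost 3: (0.696 + 0.754540)/(1 + 0.696×0.754540) = 1.45054/1.52516 = 0.9511

u ≈ 0.9511c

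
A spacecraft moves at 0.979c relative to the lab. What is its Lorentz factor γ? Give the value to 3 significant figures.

γ = 1/√(1 − β²) = 1/√(1 − 0.979²) = 1/√(0.041559) = 4.91

γ ≈ 4.91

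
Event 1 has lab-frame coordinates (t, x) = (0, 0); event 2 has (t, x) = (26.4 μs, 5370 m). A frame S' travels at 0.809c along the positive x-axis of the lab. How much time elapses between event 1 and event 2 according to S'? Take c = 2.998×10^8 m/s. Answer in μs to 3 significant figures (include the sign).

Δt' ≈ 20.3 μs

γ = 1/√(1 − 0.809²) = 1.7012
Δt' = γ(Δt − vΔx/c²) = 1.7012 × (26.4 μs − 0.809×5370 m / (2.998×10^8 m/s))
= 1.7012 × (11.909 μs) = 20.3 μs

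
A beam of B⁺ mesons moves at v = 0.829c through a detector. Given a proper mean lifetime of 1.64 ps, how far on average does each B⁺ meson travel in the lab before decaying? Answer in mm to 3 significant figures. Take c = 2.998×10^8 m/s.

γ = 1/√(1 − 0.829²) = 1.7881
Dilated lifetime: Δt = γτ₀ = 1.7881 × 1.64 ps = 2.9325 ps
d = vΔt = 0.829c × 2.9325 ps = 2.4853×10^8 m/s × 2.9325×10^-12 s = 0.729 mm

d ≈ 0.729 mm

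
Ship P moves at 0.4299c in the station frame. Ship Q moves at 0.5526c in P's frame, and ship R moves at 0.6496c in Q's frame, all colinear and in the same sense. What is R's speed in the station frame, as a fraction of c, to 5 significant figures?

u ≈ 0.95235c

Compose boost 2: (0.5526 + 0.4299)/(1 + 0.5526×0.4299) = 0.98250/1.237563 = 0.7938991
Compose boost 3: (0.6496 + 0.7938991)/(1 + 0.6496×0.7938991) = 1.443499/1.515717 = 0.95235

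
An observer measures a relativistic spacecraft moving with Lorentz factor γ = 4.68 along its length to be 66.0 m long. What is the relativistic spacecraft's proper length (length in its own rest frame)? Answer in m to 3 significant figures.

L₀ ≈ 309 m

γ = 4.68 (given)
L₀ = γL = 4.68 × 66.0 = 309 m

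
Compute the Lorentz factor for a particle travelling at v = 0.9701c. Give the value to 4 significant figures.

γ ≈ 4.120

γ = 1/√(1 − β²) = 1/√(1 − 0.9701²) = 1/√(0.0589060) = 4.120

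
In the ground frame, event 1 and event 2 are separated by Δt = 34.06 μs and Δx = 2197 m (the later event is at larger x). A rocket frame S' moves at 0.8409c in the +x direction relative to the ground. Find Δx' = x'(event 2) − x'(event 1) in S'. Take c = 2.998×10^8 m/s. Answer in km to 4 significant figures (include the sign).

Δx' ≈ -11.81 km

γ = 1/√(1 − 0.8409²) = 1.84778
Δx' = γ(Δx − vΔt) = 1.84778 × (2197 m − 0.8409×(2.998×10^8 m/s)×34.06×10^-6 s)
= 1.84778 × (-6389.59 m) = -11.81 km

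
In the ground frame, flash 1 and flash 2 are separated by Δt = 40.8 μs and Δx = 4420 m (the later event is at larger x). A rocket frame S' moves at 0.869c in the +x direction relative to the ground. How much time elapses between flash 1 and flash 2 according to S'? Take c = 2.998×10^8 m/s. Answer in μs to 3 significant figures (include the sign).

Δt' ≈ 56.6 μs

γ = 1/√(1 − 0.869²) = 2.0210
Δt' = γ(Δt − vΔx/c²) = 2.0210 × (40.8 μs − 0.869×4420 m / (2.998×10^8 m/s))
= 2.0210 × (27.988 μs) = 56.6 μs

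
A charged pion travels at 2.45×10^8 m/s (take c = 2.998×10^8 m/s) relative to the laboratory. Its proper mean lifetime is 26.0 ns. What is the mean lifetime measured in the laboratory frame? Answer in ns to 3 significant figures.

β = v/c = 2.45×10^8 / 2.998×10^8 = 0.81721
γ = 1/√(1 − 0.81721²) = 1.7351
Time dilation: Δt = γτ₀ = 1.7351 × 26.0 ns = 45.1 ns

Δt ≈ 45.1 ns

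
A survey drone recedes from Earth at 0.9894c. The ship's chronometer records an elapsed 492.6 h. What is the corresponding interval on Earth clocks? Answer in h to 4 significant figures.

γ = 1/√(1 − 0.9894²) = 6.88630
Time dilation: Δt = γτ₀ = 6.88630 × 492.6 h = 3392 h

Δt ≈ 3392 h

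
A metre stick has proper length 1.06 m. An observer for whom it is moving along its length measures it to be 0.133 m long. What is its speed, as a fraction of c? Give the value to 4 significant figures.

γ = L₀/L = 1.06/0.133 = 7.96992
β = √(1 − 1/γ²) = 0.9921

β ≈ 0.9921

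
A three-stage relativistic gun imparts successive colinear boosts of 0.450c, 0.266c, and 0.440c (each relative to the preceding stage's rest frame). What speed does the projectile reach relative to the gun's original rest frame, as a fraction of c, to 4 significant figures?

u ≈ 0.8424c

Compose boost 2: (0.266 + 0.450)/(1 + 0.266×0.450) = 0.7160/1.11970 = 0.639457
Compose boost 3: (0.440 + 0.639457)/(1 + 0.440×0.639457) = 1.07946/1.28136 = 0.8424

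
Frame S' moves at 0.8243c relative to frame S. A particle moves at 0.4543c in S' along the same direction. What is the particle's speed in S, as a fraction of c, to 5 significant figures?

u ≈ 0.93024c

Relativistic velocity addition: u = (u' + v)/(1 + u'v/c²)
= (0.4543 + 0.8243)/(1 + 0.4543×0.8243) = 1.2786/1.374479 = 0.93024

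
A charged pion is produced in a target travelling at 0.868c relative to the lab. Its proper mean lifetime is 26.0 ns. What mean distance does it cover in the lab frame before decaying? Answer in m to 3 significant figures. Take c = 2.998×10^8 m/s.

γ = 1/√(1 − 0.868²) = 2.0138
Dilated lifetime: Δt = γτ₀ = 2.0138 × 26.0 ns = 52.360 ns
d = vΔt = 0.868c × 52.360 ns = 2.6023×10^8 m/s × 5.2360×10^-8 s = 13.6 m

d ≈ 13.6 m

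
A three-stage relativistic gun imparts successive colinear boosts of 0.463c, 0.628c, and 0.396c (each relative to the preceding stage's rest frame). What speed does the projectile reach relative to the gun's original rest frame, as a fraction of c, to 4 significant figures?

Compose boost 2: (0.628 + 0.463)/(1 + 0.628×0.463) = 1.091/1.29076 = 0.845236
Compose boost 3: (0.396 + 0.845236)/(1 + 0.396×0.845236) = 1.24124/1.33471 = 0.9300

u ≈ 0.9300c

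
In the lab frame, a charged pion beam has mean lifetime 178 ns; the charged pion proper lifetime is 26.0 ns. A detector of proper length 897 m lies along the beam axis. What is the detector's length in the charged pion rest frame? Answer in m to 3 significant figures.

Time dilation ⇒ γ = Δt/τ₀ = 178/26.0 = 6.8462
Length contraction: L = L₀/γ = 897/6.8462 = 131 m

L ≈ 131 m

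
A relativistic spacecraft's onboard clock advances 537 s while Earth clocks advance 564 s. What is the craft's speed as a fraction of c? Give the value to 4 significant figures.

β ≈ 0.3057

γ = Δt/τ₀ = 564/537 = 1.05028
β = √(1 − 1/γ²) = √(1 − 1/1.05028²) = 0.3057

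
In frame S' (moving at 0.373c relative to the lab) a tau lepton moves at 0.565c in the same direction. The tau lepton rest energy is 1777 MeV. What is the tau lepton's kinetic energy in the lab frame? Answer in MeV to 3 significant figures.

u_lab = (0.565 + 0.373)/(1 + 0.565×0.373) = 0.774730
γ = 1/√(1 − 0.774730²) = 1.5815
K = (γ − 1)m₀c² = (1.5815 − 1) × 1777 = 0.58155 × 1777 = 1030 MeV

K ≈ 1030 MeV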